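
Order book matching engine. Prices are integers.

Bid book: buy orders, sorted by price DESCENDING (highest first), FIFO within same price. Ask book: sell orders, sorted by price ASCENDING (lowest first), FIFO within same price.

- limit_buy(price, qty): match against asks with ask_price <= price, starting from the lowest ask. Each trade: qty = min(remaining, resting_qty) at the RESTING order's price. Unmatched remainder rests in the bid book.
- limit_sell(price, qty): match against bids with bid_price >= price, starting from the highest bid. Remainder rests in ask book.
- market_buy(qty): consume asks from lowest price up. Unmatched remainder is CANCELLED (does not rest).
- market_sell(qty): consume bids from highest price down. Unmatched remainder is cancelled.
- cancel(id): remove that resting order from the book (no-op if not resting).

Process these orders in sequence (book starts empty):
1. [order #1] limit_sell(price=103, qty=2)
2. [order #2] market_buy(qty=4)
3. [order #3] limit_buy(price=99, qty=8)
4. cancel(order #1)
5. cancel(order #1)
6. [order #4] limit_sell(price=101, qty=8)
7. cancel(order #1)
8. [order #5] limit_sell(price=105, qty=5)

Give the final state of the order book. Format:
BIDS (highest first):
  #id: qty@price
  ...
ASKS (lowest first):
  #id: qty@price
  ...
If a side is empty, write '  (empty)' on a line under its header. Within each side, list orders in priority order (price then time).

Answer: BIDS (highest first):
  #3: 8@99
ASKS (lowest first):
  #4: 8@101
  #5: 5@105

Derivation:
After op 1 [order #1] limit_sell(price=103, qty=2): fills=none; bids=[-] asks=[#1:2@103]
After op 2 [order #2] market_buy(qty=4): fills=#2x#1:2@103; bids=[-] asks=[-]
After op 3 [order #3] limit_buy(price=99, qty=8): fills=none; bids=[#3:8@99] asks=[-]
After op 4 cancel(order #1): fills=none; bids=[#3:8@99] asks=[-]
After op 5 cancel(order #1): fills=none; bids=[#3:8@99] asks=[-]
After op 6 [order #4] limit_sell(price=101, qty=8): fills=none; bids=[#3:8@99] asks=[#4:8@101]
After op 7 cancel(order #1): fills=none; bids=[#3:8@99] asks=[#4:8@101]
After op 8 [order #5] limit_sell(price=105, qty=5): fills=none; bids=[#3:8@99] asks=[#4:8@101 #5:5@105]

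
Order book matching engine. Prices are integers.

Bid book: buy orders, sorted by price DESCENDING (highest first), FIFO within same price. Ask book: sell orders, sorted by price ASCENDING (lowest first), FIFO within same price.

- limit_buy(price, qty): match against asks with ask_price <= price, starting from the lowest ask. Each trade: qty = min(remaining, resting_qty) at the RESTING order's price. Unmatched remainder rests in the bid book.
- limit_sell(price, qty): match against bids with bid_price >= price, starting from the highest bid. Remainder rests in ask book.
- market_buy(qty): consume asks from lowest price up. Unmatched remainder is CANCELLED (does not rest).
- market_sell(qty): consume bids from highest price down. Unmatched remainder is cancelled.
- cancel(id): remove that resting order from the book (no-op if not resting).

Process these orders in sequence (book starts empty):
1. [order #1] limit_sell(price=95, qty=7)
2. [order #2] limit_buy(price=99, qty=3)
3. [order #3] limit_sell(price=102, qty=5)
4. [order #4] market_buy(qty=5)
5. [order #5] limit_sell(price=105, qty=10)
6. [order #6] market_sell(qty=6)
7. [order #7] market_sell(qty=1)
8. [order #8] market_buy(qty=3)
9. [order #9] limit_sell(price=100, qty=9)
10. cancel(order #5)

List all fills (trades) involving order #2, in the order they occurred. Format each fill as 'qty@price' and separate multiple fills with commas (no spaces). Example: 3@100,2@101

Answer: 3@95

Derivation:
After op 1 [order #1] limit_sell(price=95, qty=7): fills=none; bids=[-] asks=[#1:7@95]
After op 2 [order #2] limit_buy(price=99, qty=3): fills=#2x#1:3@95; bids=[-] asks=[#1:4@95]
After op 3 [order #3] limit_sell(price=102, qty=5): fills=none; bids=[-] asks=[#1:4@95 #3:5@102]
After op 4 [order #4] market_buy(qty=5): fills=#4x#1:4@95 #4x#3:1@102; bids=[-] asks=[#3:4@102]
After op 5 [order #5] limit_sell(price=105, qty=10): fills=none; bids=[-] asks=[#3:4@102 #5:10@105]
After op 6 [order #6] market_sell(qty=6): fills=none; bids=[-] asks=[#3:4@102 #5:10@105]
After op 7 [order #7] market_sell(qty=1): fills=none; bids=[-] asks=[#3:4@102 #5:10@105]
After op 8 [order #8] market_buy(qty=3): fills=#8x#3:3@102; bids=[-] asks=[#3:1@102 #5:10@105]
After op 9 [order #9] limit_sell(price=100, qty=9): fills=none; bids=[-] asks=[#9:9@100 #3:1@102 #5:10@105]
After op 10 cancel(order #5): fills=none; bids=[-] asks=[#9:9@100 #3:1@102]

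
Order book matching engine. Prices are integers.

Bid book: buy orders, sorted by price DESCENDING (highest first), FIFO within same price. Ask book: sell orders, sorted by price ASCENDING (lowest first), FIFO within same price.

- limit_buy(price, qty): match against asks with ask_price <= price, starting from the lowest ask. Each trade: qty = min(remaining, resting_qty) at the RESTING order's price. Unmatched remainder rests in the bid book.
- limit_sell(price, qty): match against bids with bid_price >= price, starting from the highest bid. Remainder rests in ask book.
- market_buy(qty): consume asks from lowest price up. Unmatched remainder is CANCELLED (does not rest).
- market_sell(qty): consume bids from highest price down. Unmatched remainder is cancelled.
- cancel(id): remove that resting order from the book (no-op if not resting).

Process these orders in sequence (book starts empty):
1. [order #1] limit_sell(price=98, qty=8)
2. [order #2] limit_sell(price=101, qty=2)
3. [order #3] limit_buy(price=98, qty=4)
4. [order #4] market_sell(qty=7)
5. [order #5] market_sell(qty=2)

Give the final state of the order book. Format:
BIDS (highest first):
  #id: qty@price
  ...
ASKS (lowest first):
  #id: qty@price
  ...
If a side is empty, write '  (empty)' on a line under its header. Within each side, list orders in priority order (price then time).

After op 1 [order #1] limit_sell(price=98, qty=8): fills=none; bids=[-] asks=[#1:8@98]
After op 2 [order #2] limit_sell(price=101, qty=2): fills=none; bids=[-] asks=[#1:8@98 #2:2@101]
After op 3 [order #3] limit_buy(price=98, qty=4): fills=#3x#1:4@98; bids=[-] asks=[#1:4@98 #2:2@101]
After op 4 [order #4] market_sell(qty=7): fills=none; bids=[-] asks=[#1:4@98 #2:2@101]
After op 5 [order #5] market_sell(qty=2): fills=none; bids=[-] asks=[#1:4@98 #2:2@101]

Answer: BIDS (highest first):
  (empty)
ASKS (lowest first):
  #1: 4@98
  #2: 2@101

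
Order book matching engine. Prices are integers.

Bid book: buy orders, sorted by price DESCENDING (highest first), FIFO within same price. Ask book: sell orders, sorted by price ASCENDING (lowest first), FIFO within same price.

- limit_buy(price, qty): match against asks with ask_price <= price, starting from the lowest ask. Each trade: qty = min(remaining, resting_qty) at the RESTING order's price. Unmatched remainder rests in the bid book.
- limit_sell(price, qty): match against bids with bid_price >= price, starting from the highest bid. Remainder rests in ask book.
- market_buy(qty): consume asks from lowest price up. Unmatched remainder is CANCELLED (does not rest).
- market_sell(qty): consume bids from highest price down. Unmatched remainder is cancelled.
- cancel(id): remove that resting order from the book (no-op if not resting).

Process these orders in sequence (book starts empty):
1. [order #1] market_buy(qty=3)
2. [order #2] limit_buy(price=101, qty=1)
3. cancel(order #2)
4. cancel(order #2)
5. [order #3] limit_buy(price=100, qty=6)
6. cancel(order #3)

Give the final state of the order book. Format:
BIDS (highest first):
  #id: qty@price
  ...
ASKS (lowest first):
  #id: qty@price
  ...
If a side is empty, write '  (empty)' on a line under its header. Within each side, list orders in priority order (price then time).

After op 1 [order #1] market_buy(qty=3): fills=none; bids=[-] asks=[-]
After op 2 [order #2] limit_buy(price=101, qty=1): fills=none; bids=[#2:1@101] asks=[-]
After op 3 cancel(order #2): fills=none; bids=[-] asks=[-]
After op 4 cancel(order #2): fills=none; bids=[-] asks=[-]
After op 5 [order #3] limit_buy(price=100, qty=6): fills=none; bids=[#3:6@100] asks=[-]
After op 6 cancel(order #3): fills=none; bids=[-] asks=[-]

Answer: BIDS (highest first):
  (empty)
ASKS (lowest first):
  (empty)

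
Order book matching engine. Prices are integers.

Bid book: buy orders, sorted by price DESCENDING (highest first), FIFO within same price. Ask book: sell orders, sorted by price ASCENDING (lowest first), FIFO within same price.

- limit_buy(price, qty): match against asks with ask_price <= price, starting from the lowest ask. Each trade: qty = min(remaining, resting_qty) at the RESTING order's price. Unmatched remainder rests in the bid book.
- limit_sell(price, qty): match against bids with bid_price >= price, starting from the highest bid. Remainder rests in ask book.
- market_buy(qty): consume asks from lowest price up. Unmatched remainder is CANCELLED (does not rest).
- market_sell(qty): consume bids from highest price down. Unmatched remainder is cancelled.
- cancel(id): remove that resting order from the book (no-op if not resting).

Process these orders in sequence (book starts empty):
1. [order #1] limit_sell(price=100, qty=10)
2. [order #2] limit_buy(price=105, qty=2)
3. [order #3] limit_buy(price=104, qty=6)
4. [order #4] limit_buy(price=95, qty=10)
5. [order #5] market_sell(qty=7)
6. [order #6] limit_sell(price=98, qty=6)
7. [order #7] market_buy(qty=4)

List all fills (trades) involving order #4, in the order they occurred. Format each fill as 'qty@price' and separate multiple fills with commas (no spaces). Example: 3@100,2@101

After op 1 [order #1] limit_sell(price=100, qty=10): fills=none; bids=[-] asks=[#1:10@100]
After op 2 [order #2] limit_buy(price=105, qty=2): fills=#2x#1:2@100; bids=[-] asks=[#1:8@100]
After op 3 [order #3] limit_buy(price=104, qty=6): fills=#3x#1:6@100; bids=[-] asks=[#1:2@100]
After op 4 [order #4] limit_buy(price=95, qty=10): fills=none; bids=[#4:10@95] asks=[#1:2@100]
After op 5 [order #5] market_sell(qty=7): fills=#4x#5:7@95; bids=[#4:3@95] asks=[#1:2@100]
After op 6 [order #6] limit_sell(price=98, qty=6): fills=none; bids=[#4:3@95] asks=[#6:6@98 #1:2@100]
After op 7 [order #7] market_buy(qty=4): fills=#7x#6:4@98; bids=[#4:3@95] asks=[#6:2@98 #1:2@100]

Answer: 7@95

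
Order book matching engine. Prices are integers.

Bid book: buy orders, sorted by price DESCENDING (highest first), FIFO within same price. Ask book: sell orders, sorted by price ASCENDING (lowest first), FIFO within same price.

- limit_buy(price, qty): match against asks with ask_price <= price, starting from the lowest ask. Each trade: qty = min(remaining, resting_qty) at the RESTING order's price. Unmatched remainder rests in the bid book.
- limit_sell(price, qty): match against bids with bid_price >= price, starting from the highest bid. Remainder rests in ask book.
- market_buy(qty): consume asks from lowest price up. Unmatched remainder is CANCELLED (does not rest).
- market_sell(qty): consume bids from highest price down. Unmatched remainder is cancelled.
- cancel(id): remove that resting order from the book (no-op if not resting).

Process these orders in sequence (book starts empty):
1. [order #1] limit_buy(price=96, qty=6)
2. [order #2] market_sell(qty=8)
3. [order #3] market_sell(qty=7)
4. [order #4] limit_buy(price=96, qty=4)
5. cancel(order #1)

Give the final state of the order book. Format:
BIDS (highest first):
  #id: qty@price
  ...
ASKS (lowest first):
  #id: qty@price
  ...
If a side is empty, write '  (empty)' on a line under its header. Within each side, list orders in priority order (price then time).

After op 1 [order #1] limit_buy(price=96, qty=6): fills=none; bids=[#1:6@96] asks=[-]
After op 2 [order #2] market_sell(qty=8): fills=#1x#2:6@96; bids=[-] asks=[-]
After op 3 [order #3] market_sell(qty=7): fills=none; bids=[-] asks=[-]
After op 4 [order #4] limit_buy(price=96, qty=4): fills=none; bids=[#4:4@96] asks=[-]
After op 5 cancel(order #1): fills=none; bids=[#4:4@96] asks=[-]

Answer: BIDS (highest first):
  #4: 4@96
ASKS (lowest first):
  (empty)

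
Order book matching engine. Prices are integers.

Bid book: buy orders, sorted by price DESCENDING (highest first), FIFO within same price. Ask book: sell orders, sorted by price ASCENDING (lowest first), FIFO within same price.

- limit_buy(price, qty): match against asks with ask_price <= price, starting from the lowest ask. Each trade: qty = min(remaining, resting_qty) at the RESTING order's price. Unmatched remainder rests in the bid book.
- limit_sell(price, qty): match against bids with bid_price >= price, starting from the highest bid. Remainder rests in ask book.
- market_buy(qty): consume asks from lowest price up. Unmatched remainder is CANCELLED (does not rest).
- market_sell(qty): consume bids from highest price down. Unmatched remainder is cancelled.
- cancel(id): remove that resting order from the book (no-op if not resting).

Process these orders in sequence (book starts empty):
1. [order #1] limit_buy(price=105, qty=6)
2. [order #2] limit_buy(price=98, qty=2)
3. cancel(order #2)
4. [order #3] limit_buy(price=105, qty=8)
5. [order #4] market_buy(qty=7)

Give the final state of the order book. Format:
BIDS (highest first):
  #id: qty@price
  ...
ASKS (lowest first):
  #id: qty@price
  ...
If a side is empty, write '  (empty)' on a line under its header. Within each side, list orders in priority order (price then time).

Answer: BIDS (highest first):
  #1: 6@105
  #3: 8@105
ASKS (lowest first):
  (empty)

Derivation:
After op 1 [order #1] limit_buy(price=105, qty=6): fills=none; bids=[#1:6@105] asks=[-]
After op 2 [order #2] limit_buy(price=98, qty=2): fills=none; bids=[#1:6@105 #2:2@98] asks=[-]
After op 3 cancel(order #2): fills=none; bids=[#1:6@105] asks=[-]
After op 4 [order #3] limit_buy(price=105, qty=8): fills=none; bids=[#1:6@105 #3:8@105] asks=[-]
After op 5 [order #4] market_buy(qty=7): fills=none; bids=[#1:6@105 #3:8@105] asks=[-]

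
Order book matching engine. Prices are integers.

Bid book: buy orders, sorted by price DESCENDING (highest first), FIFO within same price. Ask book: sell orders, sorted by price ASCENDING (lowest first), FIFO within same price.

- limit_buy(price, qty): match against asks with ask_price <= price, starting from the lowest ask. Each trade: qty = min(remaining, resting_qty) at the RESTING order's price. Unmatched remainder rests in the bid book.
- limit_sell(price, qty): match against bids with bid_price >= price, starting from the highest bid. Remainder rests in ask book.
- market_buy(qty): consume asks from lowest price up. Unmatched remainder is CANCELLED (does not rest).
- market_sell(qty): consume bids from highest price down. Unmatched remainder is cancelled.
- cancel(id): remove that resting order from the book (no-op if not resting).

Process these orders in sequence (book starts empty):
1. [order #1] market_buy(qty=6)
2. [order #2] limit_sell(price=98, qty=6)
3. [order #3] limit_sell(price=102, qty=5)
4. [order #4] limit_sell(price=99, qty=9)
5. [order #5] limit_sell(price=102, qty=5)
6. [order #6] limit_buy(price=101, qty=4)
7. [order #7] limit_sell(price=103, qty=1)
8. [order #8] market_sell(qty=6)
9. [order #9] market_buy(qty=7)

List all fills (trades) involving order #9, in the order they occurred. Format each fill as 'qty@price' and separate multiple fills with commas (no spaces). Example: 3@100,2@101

After op 1 [order #1] market_buy(qty=6): fills=none; bids=[-] asks=[-]
After op 2 [order #2] limit_sell(price=98, qty=6): fills=none; bids=[-] asks=[#2:6@98]
After op 3 [order #3] limit_sell(price=102, qty=5): fills=none; bids=[-] asks=[#2:6@98 #3:5@102]
After op 4 [order #4] limit_sell(price=99, qty=9): fills=none; bids=[-] asks=[#2:6@98 #4:9@99 #3:5@102]
After op 5 [order #5] limit_sell(price=102, qty=5): fills=none; bids=[-] asks=[#2:6@98 #4:9@99 #3:5@102 #5:5@102]
After op 6 [order #6] limit_buy(price=101, qty=4): fills=#6x#2:4@98; bids=[-] asks=[#2:2@98 #4:9@99 #3:5@102 #5:5@102]
After op 7 [order #7] limit_sell(price=103, qty=1): fills=none; bids=[-] asks=[#2:2@98 #4:9@99 #3:5@102 #5:5@102 #7:1@103]
After op 8 [order #8] market_sell(qty=6): fills=none; bids=[-] asks=[#2:2@98 #4:9@99 #3:5@102 #5:5@102 #7:1@103]
After op 9 [order #9] market_buy(qty=7): fills=#9x#2:2@98 #9x#4:5@99; bids=[-] asks=[#4:4@99 #3:5@102 #5:5@102 #7:1@103]

Answer: 2@98,5@99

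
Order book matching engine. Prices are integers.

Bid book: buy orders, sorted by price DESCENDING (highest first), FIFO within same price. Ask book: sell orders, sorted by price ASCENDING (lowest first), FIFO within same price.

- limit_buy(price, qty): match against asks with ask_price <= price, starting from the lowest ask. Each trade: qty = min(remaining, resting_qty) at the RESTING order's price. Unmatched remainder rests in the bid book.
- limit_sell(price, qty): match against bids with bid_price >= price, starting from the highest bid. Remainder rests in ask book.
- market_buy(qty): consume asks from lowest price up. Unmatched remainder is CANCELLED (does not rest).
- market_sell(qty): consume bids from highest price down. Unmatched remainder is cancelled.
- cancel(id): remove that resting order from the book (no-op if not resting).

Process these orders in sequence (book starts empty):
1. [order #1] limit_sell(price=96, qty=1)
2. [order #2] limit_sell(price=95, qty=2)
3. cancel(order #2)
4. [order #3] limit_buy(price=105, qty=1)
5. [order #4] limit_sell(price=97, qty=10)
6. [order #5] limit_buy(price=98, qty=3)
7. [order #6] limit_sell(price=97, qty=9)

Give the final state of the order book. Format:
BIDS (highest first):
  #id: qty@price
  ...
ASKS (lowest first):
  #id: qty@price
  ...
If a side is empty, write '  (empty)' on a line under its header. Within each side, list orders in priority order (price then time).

Answer: BIDS (highest first):
  (empty)
ASKS (lowest first):
  #4: 7@97
  #6: 9@97

Derivation:
After op 1 [order #1] limit_sell(price=96, qty=1): fills=none; bids=[-] asks=[#1:1@96]
After op 2 [order #2] limit_sell(price=95, qty=2): fills=none; bids=[-] asks=[#2:2@95 #1:1@96]
After op 3 cancel(order #2): fills=none; bids=[-] asks=[#1:1@96]
After op 4 [order #3] limit_buy(price=105, qty=1): fills=#3x#1:1@96; bids=[-] asks=[-]
After op 5 [order #4] limit_sell(price=97, qty=10): fills=none; bids=[-] asks=[#4:10@97]
After op 6 [order #5] limit_buy(price=98, qty=3): fills=#5x#4:3@97; bids=[-] asks=[#4:7@97]
After op 7 [order #6] limit_sell(price=97, qty=9): fills=none; bids=[-] asks=[#4:7@97 #6:9@97]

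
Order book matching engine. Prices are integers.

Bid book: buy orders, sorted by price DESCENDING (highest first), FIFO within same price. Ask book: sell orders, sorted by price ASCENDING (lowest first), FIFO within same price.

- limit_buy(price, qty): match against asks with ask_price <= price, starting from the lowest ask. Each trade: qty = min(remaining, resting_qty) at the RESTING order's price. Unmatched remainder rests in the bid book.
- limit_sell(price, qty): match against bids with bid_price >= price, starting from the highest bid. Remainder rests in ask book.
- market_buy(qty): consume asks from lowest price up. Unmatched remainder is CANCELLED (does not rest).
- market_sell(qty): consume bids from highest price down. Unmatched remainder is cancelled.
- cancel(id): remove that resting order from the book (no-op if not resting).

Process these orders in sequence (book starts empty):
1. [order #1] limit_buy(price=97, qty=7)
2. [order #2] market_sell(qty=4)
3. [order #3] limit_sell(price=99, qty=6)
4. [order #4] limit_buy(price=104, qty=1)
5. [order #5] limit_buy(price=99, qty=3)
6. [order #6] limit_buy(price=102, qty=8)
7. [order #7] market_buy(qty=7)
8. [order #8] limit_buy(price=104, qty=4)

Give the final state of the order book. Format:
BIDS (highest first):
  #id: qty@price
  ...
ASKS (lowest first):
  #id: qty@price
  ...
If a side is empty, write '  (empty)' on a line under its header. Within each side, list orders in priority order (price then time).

Answer: BIDS (highest first):
  #8: 4@104
  #6: 6@102
  #1: 3@97
ASKS (lowest first):
  (empty)

Derivation:
After op 1 [order #1] limit_buy(price=97, qty=7): fills=none; bids=[#1:7@97] asks=[-]
After op 2 [order #2] market_sell(qty=4): fills=#1x#2:4@97; bids=[#1:3@97] asks=[-]
After op 3 [order #3] limit_sell(price=99, qty=6): fills=none; bids=[#1:3@97] asks=[#3:6@99]
After op 4 [order #4] limit_buy(price=104, qty=1): fills=#4x#3:1@99; bids=[#1:3@97] asks=[#3:5@99]
After op 5 [order #5] limit_buy(price=99, qty=3): fills=#5x#3:3@99; bids=[#1:3@97] asks=[#3:2@99]
After op 6 [order #6] limit_buy(price=102, qty=8): fills=#6x#3:2@99; bids=[#6:6@102 #1:3@97] asks=[-]
After op 7 [order #7] market_buy(qty=7): fills=none; bids=[#6:6@102 #1:3@97] asks=[-]
After op 8 [order #8] limit_buy(price=104, qty=4): fills=none; bids=[#8:4@104 #6:6@102 #1:3@97] asks=[-]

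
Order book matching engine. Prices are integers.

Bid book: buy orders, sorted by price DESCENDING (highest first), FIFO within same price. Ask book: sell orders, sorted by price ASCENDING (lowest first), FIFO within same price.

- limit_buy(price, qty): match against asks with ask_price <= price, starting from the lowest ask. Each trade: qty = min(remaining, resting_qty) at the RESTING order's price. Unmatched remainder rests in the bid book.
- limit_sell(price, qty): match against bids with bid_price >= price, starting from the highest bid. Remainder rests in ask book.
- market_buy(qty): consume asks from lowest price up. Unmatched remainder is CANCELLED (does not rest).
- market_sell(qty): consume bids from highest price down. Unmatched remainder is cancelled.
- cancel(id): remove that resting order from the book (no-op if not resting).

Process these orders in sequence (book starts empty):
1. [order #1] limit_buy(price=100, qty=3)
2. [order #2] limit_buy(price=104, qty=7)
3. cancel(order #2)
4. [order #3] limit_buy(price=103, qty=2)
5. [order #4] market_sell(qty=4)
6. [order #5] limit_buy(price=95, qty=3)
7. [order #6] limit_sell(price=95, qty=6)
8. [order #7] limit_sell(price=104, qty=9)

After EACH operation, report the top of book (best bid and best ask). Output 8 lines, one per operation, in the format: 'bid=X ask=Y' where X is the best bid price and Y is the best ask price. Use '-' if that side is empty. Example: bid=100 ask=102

After op 1 [order #1] limit_buy(price=100, qty=3): fills=none; bids=[#1:3@100] asks=[-]
After op 2 [order #2] limit_buy(price=104, qty=7): fills=none; bids=[#2:7@104 #1:3@100] asks=[-]
After op 3 cancel(order #2): fills=none; bids=[#1:3@100] asks=[-]
After op 4 [order #3] limit_buy(price=103, qty=2): fills=none; bids=[#3:2@103 #1:3@100] asks=[-]
After op 5 [order #4] market_sell(qty=4): fills=#3x#4:2@103 #1x#4:2@100; bids=[#1:1@100] asks=[-]
After op 6 [order #5] limit_buy(price=95, qty=3): fills=none; bids=[#1:1@100 #5:3@95] asks=[-]
After op 7 [order #6] limit_sell(price=95, qty=6): fills=#1x#6:1@100 #5x#6:3@95; bids=[-] asks=[#6:2@95]
After op 8 [order #7] limit_sell(price=104, qty=9): fills=none; bids=[-] asks=[#6:2@95 #7:9@104]

Answer: bid=100 ask=-
bid=104 ask=-
bid=100 ask=-
bid=103 ask=-
bid=100 ask=-
bid=100 ask=-
bid=- ask=95
bid=- ask=95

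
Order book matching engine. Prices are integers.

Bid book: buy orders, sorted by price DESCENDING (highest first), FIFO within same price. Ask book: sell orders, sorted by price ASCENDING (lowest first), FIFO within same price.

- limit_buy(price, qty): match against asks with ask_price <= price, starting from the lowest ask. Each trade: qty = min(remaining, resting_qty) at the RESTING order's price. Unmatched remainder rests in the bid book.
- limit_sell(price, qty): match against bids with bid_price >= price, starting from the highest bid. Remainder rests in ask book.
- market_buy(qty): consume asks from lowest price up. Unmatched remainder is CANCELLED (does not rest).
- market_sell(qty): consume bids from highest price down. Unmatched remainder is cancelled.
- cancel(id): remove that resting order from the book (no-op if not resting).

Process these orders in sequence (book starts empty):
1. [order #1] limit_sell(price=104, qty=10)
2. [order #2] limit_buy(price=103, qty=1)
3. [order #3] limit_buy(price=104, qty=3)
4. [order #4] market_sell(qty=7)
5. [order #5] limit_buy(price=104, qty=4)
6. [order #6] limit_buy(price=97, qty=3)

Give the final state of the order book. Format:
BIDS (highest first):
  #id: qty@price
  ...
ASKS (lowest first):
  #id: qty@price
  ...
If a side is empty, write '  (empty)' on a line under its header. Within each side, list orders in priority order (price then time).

After op 1 [order #1] limit_sell(price=104, qty=10): fills=none; bids=[-] asks=[#1:10@104]
After op 2 [order #2] limit_buy(price=103, qty=1): fills=none; bids=[#2:1@103] asks=[#1:10@104]
After op 3 [order #3] limit_buy(price=104, qty=3): fills=#3x#1:3@104; bids=[#2:1@103] asks=[#1:7@104]
After op 4 [order #4] market_sell(qty=7): fills=#2x#4:1@103; bids=[-] asks=[#1:7@104]
After op 5 [order #5] limit_buy(price=104, qty=4): fills=#5x#1:4@104; bids=[-] asks=[#1:3@104]
After op 6 [order #6] limit_buy(price=97, qty=3): fills=none; bids=[#6:3@97] asks=[#1:3@104]

Answer: BIDS (highest first):
  #6: 3@97
ASKS (lowest first):
  #1: 3@104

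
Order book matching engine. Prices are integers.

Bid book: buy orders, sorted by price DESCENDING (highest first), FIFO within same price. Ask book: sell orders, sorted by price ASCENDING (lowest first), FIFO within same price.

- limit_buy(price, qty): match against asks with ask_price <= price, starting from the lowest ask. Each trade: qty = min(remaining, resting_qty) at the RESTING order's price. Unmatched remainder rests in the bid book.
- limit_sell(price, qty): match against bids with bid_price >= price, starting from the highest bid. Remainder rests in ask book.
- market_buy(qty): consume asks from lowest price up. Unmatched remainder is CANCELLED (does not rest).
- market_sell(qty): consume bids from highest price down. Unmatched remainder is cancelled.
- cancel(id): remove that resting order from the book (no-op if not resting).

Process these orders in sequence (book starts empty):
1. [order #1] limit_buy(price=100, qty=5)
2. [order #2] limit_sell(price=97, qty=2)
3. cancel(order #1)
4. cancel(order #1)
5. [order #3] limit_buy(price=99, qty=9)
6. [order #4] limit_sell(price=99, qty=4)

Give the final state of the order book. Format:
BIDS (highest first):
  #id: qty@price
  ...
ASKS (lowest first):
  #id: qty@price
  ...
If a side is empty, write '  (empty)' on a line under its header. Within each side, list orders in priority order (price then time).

Answer: BIDS (highest first):
  #3: 5@99
ASKS (lowest first):
  (empty)

Derivation:
After op 1 [order #1] limit_buy(price=100, qty=5): fills=none; bids=[#1:5@100] asks=[-]
After op 2 [order #2] limit_sell(price=97, qty=2): fills=#1x#2:2@100; bids=[#1:3@100] asks=[-]
After op 3 cancel(order #1): fills=none; bids=[-] asks=[-]
After op 4 cancel(order #1): fills=none; bids=[-] asks=[-]
After op 5 [order #3] limit_buy(price=99, qty=9): fills=none; bids=[#3:9@99] asks=[-]
After op 6 [order #4] limit_sell(price=99, qty=4): fills=#3x#4:4@99; bids=[#3:5@99] asks=[-]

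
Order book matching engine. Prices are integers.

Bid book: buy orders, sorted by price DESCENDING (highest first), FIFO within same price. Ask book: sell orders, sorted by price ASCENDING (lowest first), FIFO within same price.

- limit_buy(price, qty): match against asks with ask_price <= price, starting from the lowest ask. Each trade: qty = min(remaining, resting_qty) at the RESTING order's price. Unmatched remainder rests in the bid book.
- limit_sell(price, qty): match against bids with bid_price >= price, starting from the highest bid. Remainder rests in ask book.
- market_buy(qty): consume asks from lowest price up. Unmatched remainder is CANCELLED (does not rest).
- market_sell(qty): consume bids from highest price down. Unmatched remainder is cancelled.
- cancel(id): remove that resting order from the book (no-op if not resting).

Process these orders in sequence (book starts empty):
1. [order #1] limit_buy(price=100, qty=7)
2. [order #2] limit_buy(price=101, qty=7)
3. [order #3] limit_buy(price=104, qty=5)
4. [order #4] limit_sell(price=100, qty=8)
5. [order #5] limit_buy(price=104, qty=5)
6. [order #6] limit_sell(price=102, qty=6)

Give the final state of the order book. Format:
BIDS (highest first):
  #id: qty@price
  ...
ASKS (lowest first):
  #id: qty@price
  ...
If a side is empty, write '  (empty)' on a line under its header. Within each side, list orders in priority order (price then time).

Answer: BIDS (highest first):
  #2: 4@101
  #1: 7@100
ASKS (lowest first):
  #6: 1@102

Derivation:
After op 1 [order #1] limit_buy(price=100, qty=7): fills=none; bids=[#1:7@100] asks=[-]
After op 2 [order #2] limit_buy(price=101, qty=7): fills=none; bids=[#2:7@101 #1:7@100] asks=[-]
After op 3 [order #3] limit_buy(price=104, qty=5): fills=none; bids=[#3:5@104 #2:7@101 #1:7@100] asks=[-]
After op 4 [order #4] limit_sell(price=100, qty=8): fills=#3x#4:5@104 #2x#4:3@101; bids=[#2:4@101 #1:7@100] asks=[-]
After op 5 [order #5] limit_buy(price=104, qty=5): fills=none; bids=[#5:5@104 #2:4@101 #1:7@100] asks=[-]
After op 6 [order #6] limit_sell(price=102, qty=6): fills=#5x#6:5@104; bids=[#2:4@101 #1:7@100] asks=[#6:1@102]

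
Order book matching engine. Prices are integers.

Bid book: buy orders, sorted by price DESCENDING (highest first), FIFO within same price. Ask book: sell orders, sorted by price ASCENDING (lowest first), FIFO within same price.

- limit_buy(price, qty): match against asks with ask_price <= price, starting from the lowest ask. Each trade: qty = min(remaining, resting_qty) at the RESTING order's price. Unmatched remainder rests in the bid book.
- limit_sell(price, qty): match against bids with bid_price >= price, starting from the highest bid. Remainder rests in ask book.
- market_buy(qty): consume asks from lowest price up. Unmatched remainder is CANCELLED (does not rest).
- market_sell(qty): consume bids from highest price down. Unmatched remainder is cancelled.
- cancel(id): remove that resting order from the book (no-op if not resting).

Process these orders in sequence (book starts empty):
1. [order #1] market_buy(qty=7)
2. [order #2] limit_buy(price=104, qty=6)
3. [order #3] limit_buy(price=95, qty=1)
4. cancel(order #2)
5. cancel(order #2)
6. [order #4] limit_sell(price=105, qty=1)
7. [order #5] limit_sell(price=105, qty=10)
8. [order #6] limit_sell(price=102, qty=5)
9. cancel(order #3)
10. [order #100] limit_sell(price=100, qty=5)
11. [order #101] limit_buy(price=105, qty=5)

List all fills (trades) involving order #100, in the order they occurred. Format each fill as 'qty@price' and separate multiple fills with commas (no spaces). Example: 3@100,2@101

Answer: 5@100

Derivation:
After op 1 [order #1] market_buy(qty=7): fills=none; bids=[-] asks=[-]
After op 2 [order #2] limit_buy(price=104, qty=6): fills=none; bids=[#2:6@104] asks=[-]
After op 3 [order #3] limit_buy(price=95, qty=1): fills=none; bids=[#2:6@104 #3:1@95] asks=[-]
After op 4 cancel(order #2): fills=none; bids=[#3:1@95] asks=[-]
After op 5 cancel(order #2): fills=none; bids=[#3:1@95] asks=[-]
After op 6 [order #4] limit_sell(price=105, qty=1): fills=none; bids=[#3:1@95] asks=[#4:1@105]
After op 7 [order #5] limit_sell(price=105, qty=10): fills=none; bids=[#3:1@95] asks=[#4:1@105 #5:10@105]
After op 8 [order #6] limit_sell(price=102, qty=5): fills=none; bids=[#3:1@95] asks=[#6:5@102 #4:1@105 #5:10@105]
After op 9 cancel(order #3): fills=none; bids=[-] asks=[#6:5@102 #4:1@105 #5:10@105]
After op 10 [order #100] limit_sell(price=100, qty=5): fills=none; bids=[-] asks=[#100:5@100 #6:5@102 #4:1@105 #5:10@105]
After op 11 [order #101] limit_buy(price=105, qty=5): fills=#101x#100:5@100; bids=[-] asks=[#6:5@102 #4:1@105 #5:10@105]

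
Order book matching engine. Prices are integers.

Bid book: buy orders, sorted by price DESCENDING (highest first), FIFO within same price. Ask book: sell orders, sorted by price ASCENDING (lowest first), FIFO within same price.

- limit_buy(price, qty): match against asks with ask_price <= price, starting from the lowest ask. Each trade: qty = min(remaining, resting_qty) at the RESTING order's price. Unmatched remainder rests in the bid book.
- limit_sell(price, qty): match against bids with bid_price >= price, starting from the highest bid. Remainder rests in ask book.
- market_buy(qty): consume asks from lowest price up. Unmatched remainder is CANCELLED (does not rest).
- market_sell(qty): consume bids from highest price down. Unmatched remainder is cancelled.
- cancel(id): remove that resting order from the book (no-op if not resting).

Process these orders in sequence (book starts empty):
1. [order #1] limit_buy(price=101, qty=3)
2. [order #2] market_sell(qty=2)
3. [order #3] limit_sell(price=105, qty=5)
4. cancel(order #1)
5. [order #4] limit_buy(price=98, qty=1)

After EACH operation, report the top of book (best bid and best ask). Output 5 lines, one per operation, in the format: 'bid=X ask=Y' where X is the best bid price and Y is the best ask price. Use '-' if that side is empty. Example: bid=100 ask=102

Answer: bid=101 ask=-
bid=101 ask=-
bid=101 ask=105
bid=- ask=105
bid=98 ask=105

Derivation:
After op 1 [order #1] limit_buy(price=101, qty=3): fills=none; bids=[#1:3@101] asks=[-]
After op 2 [order #2] market_sell(qty=2): fills=#1x#2:2@101; bids=[#1:1@101] asks=[-]
After op 3 [order #3] limit_sell(price=105, qty=5): fills=none; bids=[#1:1@101] asks=[#3:5@105]
After op 4 cancel(order #1): fills=none; bids=[-] asks=[#3:5@105]
After op 5 [order #4] limit_buy(price=98, qty=1): fills=none; bids=[#4:1@98] asks=[#3:5@105]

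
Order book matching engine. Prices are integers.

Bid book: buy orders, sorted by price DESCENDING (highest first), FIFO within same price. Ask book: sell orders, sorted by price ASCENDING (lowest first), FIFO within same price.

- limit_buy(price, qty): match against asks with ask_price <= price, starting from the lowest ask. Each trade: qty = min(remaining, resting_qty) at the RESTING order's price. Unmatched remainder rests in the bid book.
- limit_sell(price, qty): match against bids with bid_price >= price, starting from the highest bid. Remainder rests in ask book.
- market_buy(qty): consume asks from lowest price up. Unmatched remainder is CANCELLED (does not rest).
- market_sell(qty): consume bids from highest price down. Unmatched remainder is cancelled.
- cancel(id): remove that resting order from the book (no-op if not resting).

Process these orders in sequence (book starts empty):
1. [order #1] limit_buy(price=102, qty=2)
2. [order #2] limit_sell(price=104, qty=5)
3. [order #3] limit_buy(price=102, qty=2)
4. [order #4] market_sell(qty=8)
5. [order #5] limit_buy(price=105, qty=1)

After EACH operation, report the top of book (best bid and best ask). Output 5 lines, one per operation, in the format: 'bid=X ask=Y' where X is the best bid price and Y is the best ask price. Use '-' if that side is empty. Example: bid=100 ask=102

After op 1 [order #1] limit_buy(price=102, qty=2): fills=none; bids=[#1:2@102] asks=[-]
After op 2 [order #2] limit_sell(price=104, qty=5): fills=none; bids=[#1:2@102] asks=[#2:5@104]
After op 3 [order #3] limit_buy(price=102, qty=2): fills=none; bids=[#1:2@102 #3:2@102] asks=[#2:5@104]
After op 4 [order #4] market_sell(qty=8): fills=#1x#4:2@102 #3x#4:2@102; bids=[-] asks=[#2:5@104]
After op 5 [order #5] limit_buy(price=105, qty=1): fills=#5x#2:1@104; bids=[-] asks=[#2:4@104]

Answer: bid=102 ask=-
bid=102 ask=104
bid=102 ask=104
bid=- ask=104
bid=- ask=104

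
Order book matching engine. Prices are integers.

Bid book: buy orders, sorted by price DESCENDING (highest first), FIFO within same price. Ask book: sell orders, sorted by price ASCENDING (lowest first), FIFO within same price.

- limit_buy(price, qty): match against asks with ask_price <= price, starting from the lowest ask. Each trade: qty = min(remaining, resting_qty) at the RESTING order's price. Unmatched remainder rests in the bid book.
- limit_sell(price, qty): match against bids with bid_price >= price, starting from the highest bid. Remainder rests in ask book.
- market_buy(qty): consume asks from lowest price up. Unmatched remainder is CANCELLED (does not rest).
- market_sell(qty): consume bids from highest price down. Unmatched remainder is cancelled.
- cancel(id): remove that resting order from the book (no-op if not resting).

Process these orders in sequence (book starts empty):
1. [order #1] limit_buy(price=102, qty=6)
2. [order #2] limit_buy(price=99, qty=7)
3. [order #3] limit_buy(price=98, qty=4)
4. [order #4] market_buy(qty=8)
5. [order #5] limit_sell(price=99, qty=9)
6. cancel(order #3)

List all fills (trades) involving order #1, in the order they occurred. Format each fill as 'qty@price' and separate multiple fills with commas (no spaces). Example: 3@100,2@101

Answer: 6@102

Derivation:
After op 1 [order #1] limit_buy(price=102, qty=6): fills=none; bids=[#1:6@102] asks=[-]
After op 2 [order #2] limit_buy(price=99, qty=7): fills=none; bids=[#1:6@102 #2:7@99] asks=[-]
After op 3 [order #3] limit_buy(price=98, qty=4): fills=none; bids=[#1:6@102 #2:7@99 #3:4@98] asks=[-]
After op 4 [order #4] market_buy(qty=8): fills=none; bids=[#1:6@102 #2:7@99 #3:4@98] asks=[-]
After op 5 [order #5] limit_sell(price=99, qty=9): fills=#1x#5:6@102 #2x#5:3@99; bids=[#2:4@99 #3:4@98] asks=[-]
After op 6 cancel(order #3): fills=none; bids=[#2:4@99] asks=[-]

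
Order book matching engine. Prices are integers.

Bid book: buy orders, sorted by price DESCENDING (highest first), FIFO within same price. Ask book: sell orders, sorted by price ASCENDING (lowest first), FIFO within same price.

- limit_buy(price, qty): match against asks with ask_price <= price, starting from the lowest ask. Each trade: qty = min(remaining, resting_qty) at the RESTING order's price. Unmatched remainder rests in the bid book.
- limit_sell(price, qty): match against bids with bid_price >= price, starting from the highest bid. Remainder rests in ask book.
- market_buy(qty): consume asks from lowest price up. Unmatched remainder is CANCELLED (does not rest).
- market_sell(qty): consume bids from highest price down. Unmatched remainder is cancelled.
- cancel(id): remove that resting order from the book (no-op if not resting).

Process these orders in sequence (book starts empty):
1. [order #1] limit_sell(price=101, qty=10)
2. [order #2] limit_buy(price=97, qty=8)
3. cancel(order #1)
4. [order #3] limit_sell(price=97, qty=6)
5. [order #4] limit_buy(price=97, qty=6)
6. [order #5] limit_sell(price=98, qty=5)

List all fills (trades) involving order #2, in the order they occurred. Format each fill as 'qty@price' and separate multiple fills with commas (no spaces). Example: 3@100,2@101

After op 1 [order #1] limit_sell(price=101, qty=10): fills=none; bids=[-] asks=[#1:10@101]
After op 2 [order #2] limit_buy(price=97, qty=8): fills=none; bids=[#2:8@97] asks=[#1:10@101]
After op 3 cancel(order #1): fills=none; bids=[#2:8@97] asks=[-]
After op 4 [order #3] limit_sell(price=97, qty=6): fills=#2x#3:6@97; bids=[#2:2@97] asks=[-]
After op 5 [order #4] limit_buy(price=97, qty=6): fills=none; bids=[#2:2@97 #4:6@97] asks=[-]
After op 6 [order #5] limit_sell(price=98, qty=5): fills=none; bids=[#2:2@97 #4:6@97] asks=[#5:5@98]

Answer: 6@97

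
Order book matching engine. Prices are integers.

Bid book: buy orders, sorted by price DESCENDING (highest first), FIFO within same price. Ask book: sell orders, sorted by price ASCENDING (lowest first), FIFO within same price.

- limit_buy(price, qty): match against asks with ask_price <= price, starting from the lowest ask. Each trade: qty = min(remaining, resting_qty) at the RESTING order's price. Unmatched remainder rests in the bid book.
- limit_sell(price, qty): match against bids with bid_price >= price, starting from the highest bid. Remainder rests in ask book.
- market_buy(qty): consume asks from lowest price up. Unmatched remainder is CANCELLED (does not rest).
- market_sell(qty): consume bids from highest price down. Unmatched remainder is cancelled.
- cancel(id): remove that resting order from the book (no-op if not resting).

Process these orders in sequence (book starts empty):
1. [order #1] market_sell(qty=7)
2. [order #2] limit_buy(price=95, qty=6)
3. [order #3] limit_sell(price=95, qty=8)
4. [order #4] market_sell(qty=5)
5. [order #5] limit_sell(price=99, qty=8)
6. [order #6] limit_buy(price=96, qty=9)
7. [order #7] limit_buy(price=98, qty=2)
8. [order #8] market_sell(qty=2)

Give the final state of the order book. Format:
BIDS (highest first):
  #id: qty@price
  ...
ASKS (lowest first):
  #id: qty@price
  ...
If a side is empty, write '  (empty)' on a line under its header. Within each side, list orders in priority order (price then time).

After op 1 [order #1] market_sell(qty=7): fills=none; bids=[-] asks=[-]
After op 2 [order #2] limit_buy(price=95, qty=6): fills=none; bids=[#2:6@95] asks=[-]
After op 3 [order #3] limit_sell(price=95, qty=8): fills=#2x#3:6@95; bids=[-] asks=[#3:2@95]
After op 4 [order #4] market_sell(qty=5): fills=none; bids=[-] asks=[#3:2@95]
After op 5 [order #5] limit_sell(price=99, qty=8): fills=none; bids=[-] asks=[#3:2@95 #5:8@99]
After op 6 [order #6] limit_buy(price=96, qty=9): fills=#6x#3:2@95; bids=[#6:7@96] asks=[#5:8@99]
After op 7 [order #7] limit_buy(price=98, qty=2): fills=none; bids=[#7:2@98 #6:7@96] asks=[#5:8@99]
After op 8 [order #8] market_sell(qty=2): fills=#7x#8:2@98; bids=[#6:7@96] asks=[#5:8@99]

Answer: BIDS (highest first):
  #6: 7@96
ASKS (lowest first):
  #5: 8@99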